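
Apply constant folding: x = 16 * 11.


16 * 11 = 176 at compile time
Optimized: x = 176


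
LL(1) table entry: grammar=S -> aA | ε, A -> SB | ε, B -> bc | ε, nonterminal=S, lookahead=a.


For [S, a]: 'a' ∈ FIRST(aA)
Entry: S -> aA


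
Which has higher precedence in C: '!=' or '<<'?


'<<' is shift (level 8); '!=' is equality (level 6)
Higher level binds tighter
'<<' has higher precedence than '!='


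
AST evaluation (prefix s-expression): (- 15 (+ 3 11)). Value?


Evaluate inner: (+ 3 11) = 14
Evaluate root: (- 15 14) = 1
Result: 1


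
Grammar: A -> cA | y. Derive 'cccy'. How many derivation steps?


Derivation: A => cA => ccA => cccA => cccy
Steps: 4


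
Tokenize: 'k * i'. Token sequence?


Scan left to right, longest-match per lexeme
Tokens: ID(k), OP(*), ID(i)


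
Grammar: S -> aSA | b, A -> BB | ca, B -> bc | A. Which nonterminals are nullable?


A nonterminal is nullable iff some alternative derives ε (directly, or every symbol in it is nullable)
Nullable: {}


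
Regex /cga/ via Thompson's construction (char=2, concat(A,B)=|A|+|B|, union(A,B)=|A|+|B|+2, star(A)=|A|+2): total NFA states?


Syntax tree has 3 char leaf(s), 0 union(s), 0 star(s)
chars contribute 3×2 = 6; each union adds +2; each star adds +2
Total: 6 + 0 + 0 = 6 states


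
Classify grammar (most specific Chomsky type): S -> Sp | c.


Left-linear: every RHS is a terminal or one nonterminal followed by a terminal
Classification: Type 3 (Regular)


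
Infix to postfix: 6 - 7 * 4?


* has higher precedence, evaluate 7*4 first
Postfix: 6 7 4 * -


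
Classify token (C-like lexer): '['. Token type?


Pattern: delimiter/punctuation
Type: PUNCTUATION


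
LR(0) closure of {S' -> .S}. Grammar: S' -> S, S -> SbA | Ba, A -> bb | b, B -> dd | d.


Start: S' -> .S
For each item with dot before a nonterminal B, add B -> .γ for every B-production
Closure: [S' -> .S, S -> .SbA, S -> .Ba, B -> .dd, B -> .d]


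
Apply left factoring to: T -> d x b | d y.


Common prefix: 'd'
Factored: T -> d T', T' -> x b | y


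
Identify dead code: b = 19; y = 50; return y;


b is assigned but never read
Dead: 'b = 19'


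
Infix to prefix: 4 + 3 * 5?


'*' binds tighter: tree is (+ 4 (* 3 5))
Prefix: + 4 * 3 5


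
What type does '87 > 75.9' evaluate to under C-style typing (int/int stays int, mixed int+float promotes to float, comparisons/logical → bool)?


Operand types: int > float
Rule: comparison yields bool
Result type: bool


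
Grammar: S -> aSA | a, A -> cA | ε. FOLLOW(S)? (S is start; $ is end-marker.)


$ ∈ FOLLOW(S). For each A -> αBβ: add FIRST(β)\{ε} to FOLLOW(B); if β nullable, add FOLLOW(A).
FOLLOW(S) = {$, c}


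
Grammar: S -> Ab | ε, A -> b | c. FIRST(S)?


Per alternative of S: FIRST(Ab) = {b, c}; FIRST(ε) = {ε}
FIRST(S) = {b, c, ε}


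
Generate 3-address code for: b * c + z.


Break into single-operator statements:
t1 = b * c
t2 = t1 + z


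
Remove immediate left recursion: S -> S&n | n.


Left-recursive alternatives: S&n; non-recursive: n
Introduce S': S -> nS', S' -> &nS' | ε


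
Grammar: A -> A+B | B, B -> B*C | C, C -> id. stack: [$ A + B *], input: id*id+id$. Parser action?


no handle; shift 'id'
Action: shift


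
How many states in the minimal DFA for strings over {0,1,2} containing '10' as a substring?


KMP-style automaton: 2 progress states + 1 absorbing accept = 3
Minimal DFA: 3 states


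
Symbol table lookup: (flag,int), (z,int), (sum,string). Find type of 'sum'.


Lookup 'sum' → type string


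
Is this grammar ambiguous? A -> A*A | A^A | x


'x*x^x' has two parse trees (no precedence encoded between * and ^)
Ambiguous


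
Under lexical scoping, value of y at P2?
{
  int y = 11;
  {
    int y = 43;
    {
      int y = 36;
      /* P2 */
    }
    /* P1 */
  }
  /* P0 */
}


y declared in the same block as P2
y = 36


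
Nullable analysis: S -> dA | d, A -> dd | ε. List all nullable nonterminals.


A nonterminal is nullable iff some alternative derives ε (directly, or every symbol in it is nullable)
Nullable: {A}


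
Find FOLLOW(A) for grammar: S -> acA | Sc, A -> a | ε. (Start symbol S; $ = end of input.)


$ ∈ FOLLOW(S). For each A -> αBβ: add FIRST(β)\{ε} to FOLLOW(B); if β nullable, add FOLLOW(A).
FOLLOW(A) = {$, c}


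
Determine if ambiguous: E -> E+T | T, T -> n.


precedence layered via separate nonterminal T: deterministic
Unambiguous


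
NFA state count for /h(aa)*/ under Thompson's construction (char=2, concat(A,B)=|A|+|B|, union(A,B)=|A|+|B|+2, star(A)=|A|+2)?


Syntax tree has 3 char leaf(s), 0 union(s), 1 star(s)
chars contribute 3×2 = 6; each union adds +2; each star adds +2
Total: 6 + 0 + 2 = 8 states


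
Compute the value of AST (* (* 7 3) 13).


Evaluate inner: (* 7 3) = 21
Evaluate root: (* 21 13) = 273
Result: 273


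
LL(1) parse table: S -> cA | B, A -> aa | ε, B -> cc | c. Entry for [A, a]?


For [A, a]: 'a' ∈ FIRST(aa)
Entry: A -> aa


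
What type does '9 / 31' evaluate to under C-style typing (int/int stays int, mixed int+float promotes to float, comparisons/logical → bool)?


Operand types: int / int
Rule: mixed int/float promotes to float; int/int stays int
Result type: int


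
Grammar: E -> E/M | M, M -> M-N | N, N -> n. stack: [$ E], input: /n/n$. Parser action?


shift '/' to continue E -> E/M
Action: shift


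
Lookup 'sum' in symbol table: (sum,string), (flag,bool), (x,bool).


Lookup 'sum' → type string


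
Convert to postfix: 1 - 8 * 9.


* has higher precedence, evaluate 8*9 first
Postfix: 1 8 9 * -


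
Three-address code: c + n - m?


Break into single-operator statements:
t1 = c + n
t2 = t1 - m


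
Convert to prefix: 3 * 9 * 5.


left-to-right (same/higher precedence on left): tree is (* (* 3 9) 5)
Prefix: * * 3 9 5


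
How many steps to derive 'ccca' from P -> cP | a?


Derivation: P => cP => ccP => cccP => ccca
Steps: 4


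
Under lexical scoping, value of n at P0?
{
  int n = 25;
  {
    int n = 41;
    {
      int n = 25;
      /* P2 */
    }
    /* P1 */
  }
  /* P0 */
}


n declared in the same block as P0
n = 25


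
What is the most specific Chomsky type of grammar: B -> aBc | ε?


Single nonterminal LHS, but a^n c^n is not regular
Classification: Type 2 (Context-Free)


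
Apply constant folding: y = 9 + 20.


9 + 20 = 29 at compile time
Optimized: y = 29


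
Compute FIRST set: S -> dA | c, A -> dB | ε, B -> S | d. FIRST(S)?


Per alternative of S: FIRST(dA) = {d}; FIRST(c) = {c}
FIRST(S) = {c, d}


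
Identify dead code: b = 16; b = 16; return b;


first assignment to b is overwritten before any read
Dead: 'b = 16'


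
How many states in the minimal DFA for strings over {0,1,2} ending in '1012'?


Track the longest suffix of input matching a prefix of '1012': 5 classes (prefixes of length 0..4)
Minimal DFA: 5 states


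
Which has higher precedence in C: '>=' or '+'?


'+' is additive (level 9); '>=' is relational (level 7)
Higher level binds tighter
'+' has higher precedence than '>='


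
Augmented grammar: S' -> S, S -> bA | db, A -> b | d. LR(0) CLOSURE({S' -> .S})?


Start: S' -> .S
For each item with dot before a nonterminal B, add B -> .γ for every B-production
Closure: [S' -> .S, S -> .bA, S -> .db]


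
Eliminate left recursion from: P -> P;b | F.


Left-recursive alternatives: P;b; non-recursive: F
Introduce P': P -> FP', P' -> ;bP' | ε


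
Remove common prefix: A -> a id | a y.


Common prefix: 'a'
Factored: A -> a A', A' -> id | y


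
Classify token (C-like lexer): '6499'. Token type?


Pattern: digits only
Type: INTEGER_LITERAL


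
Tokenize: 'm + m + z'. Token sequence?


Scan left to right, longest-match per lexeme
Tokens: ID(m), OP(+), ID(m), OP(+), ID(z)


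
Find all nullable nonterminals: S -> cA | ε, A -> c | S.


A nonterminal is nullable iff some alternative derives ε (directly, or every symbol in it is nullable)
Nullable: {A, S}


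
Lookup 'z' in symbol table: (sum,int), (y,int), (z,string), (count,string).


Lookup 'z' → type string


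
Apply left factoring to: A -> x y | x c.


Common prefix: 'x'
Factored: A -> x A', A' -> y | c


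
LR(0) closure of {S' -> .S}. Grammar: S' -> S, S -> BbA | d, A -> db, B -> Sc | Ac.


Start: S' -> .S
For each item with dot before a nonterminal B, add B -> .γ for every B-production
Closure: [S' -> .S, S -> .BbA, S -> .d, B -> .Sc, B -> .Ac, A -> .db]


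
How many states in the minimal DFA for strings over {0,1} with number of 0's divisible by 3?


Track (count of 0) mod 3: states 0..2, accept at 0
Minimal DFA: 3 states


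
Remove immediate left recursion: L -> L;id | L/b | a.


Left-recursive alternatives: L;id, L/b; non-recursive: a
Introduce L': L -> aL', L' -> ;idL' | /bL' | ε


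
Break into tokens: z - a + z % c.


Scan left to right, longest-match per lexeme
Tokens: ID(z), OP(-), ID(a), OP(+), ID(z), OP(%), ID(c)


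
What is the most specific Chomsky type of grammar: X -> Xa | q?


Left-linear: every RHS is a terminal or one nonterminal followed by a terminal
Classification: Type 3 (Regular)


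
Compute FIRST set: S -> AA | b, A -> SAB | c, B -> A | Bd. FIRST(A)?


Per alternative of A: FIRST(SAB) = {b, c}; FIRST(c) = {c}
FIRST(A) = {b, c}


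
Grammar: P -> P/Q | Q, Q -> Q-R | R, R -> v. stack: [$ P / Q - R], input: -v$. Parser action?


handle 'Q-R' on top
Action: reduce (Q -> Q-R)


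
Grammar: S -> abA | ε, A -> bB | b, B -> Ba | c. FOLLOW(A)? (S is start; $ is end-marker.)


$ ∈ FOLLOW(S). For each A -> αBβ: add FIRST(β)\{ε} to FOLLOW(B); if β nullable, add FOLLOW(A).
FOLLOW(A) = {$}


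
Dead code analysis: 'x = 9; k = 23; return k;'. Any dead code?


x is assigned but never read
Dead: 'x = 9'


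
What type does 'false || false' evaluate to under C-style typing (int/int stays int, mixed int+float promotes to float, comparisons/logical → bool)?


Operand types: bool || bool
Rule: logical operators take bool operands and yield bool
Result type: bool


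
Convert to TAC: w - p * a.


Break into single-operator statements:
t1 = p * a
t2 = w - t1


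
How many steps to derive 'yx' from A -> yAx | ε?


Derivation: A => yAx => yx
Steps: 2


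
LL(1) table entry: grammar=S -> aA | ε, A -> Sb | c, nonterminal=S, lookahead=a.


For [S, a]: 'a' ∈ FIRST(aA)
Entry: S -> aA


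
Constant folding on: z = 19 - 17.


19 - 17 = 2 at compile time
Optimized: z = 2


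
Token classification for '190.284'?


Pattern: digits with a decimal point
Type: FLOAT_LITERAL


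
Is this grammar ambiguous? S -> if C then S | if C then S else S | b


dangling else: 'if C then if C then b else b' parses two ways
Ambiguous


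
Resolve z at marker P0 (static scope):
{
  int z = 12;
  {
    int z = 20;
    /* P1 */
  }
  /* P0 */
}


z declared in the same block as P0
z = 12


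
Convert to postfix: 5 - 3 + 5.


Left to right (same or higher precedence on left)
Postfix: 5 3 - 5 +


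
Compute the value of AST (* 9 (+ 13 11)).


Evaluate inner: (+ 13 11) = 24
Evaluate root: (* 9 24) = 216
Result: 216


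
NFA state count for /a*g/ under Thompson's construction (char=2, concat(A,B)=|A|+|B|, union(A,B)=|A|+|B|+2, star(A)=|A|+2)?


Syntax tree has 2 char leaf(s), 0 union(s), 1 star(s)
chars contribute 2×2 = 4; each union adds +2; each star adds +2
Total: 4 + 0 + 2 = 6 states


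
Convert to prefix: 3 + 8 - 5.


left-to-right (same/higher precedence on left): tree is (- (+ 3 8) 5)
Prefix: - + 3 8 5


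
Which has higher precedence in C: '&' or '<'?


'<' is relational (level 7); '&' is bitwise AND (level 5)
Higher level binds tighter
'<' has higher precedence than '&'


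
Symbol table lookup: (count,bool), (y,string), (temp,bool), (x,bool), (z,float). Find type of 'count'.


Lookup 'count' → type bool


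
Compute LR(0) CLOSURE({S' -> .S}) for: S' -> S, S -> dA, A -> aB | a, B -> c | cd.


Start: S' -> .S
For each item with dot before a nonterminal B, add B -> .γ for every B-production
Closure: [S' -> .S, S -> .dA]


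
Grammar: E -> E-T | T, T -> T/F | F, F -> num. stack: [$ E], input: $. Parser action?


start symbol E on stack, input exhausted
Action: accept


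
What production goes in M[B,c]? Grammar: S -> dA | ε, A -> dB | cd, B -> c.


For [B, c]: 'c' ∈ FIRST(c)
Entry: B -> c


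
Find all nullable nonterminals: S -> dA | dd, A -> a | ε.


A nonterminal is nullable iff some alternative derives ε (directly, or every symbol in it is nullable)
Nullable: {A}


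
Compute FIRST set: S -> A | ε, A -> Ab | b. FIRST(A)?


Per alternative of A: FIRST(Ab) = {b}; FIRST(b) = {b}
FIRST(A) = {b}


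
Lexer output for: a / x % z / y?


Scan left to right, longest-match per lexeme
Tokens: ID(a), OP(/), ID(x), OP(%), ID(z), OP(/), ID(y)


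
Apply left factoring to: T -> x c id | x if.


Common prefix: 'x'
Factored: T -> x T', T' -> c id | if


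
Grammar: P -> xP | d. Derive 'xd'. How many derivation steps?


Derivation: P => xP => xd
Steps: 2


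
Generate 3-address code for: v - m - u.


Break into single-operator statements:
t1 = v - m
t2 = t1 - u


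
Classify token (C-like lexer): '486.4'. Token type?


Pattern: digits with a decimal point
Type: FLOAT_LITERAL


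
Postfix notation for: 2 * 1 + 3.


Left to right (same or higher precedence on left)
Postfix: 2 1 * 3 +


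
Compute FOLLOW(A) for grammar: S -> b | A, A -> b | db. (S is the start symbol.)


$ ∈ FOLLOW(S). For each A -> αBβ: add FIRST(β)\{ε} to FOLLOW(B); if β nullable, add FOLLOW(A).
FOLLOW(A) = {$}


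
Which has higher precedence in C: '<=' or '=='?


'<=' is relational (level 7); '==' is equality (level 6)
Higher level binds tighter
'<=' has higher precedence than '=='


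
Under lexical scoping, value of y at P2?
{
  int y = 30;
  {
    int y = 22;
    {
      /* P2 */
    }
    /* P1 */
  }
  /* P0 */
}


P2's block does not declare y; resolves to the enclosing declaration at depth 1
y = 22


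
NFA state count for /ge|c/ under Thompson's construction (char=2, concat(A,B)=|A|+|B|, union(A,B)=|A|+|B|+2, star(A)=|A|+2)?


Syntax tree has 3 char leaf(s), 1 union(s), 0 star(s)
chars contribute 3×2 = 6; each union adds +2; each star adds +2
Total: 6 + 2 + 0 = 8 states


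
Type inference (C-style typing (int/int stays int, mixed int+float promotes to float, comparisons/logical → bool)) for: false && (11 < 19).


Operand types: bool && bool
Rule: logical operators take bool operands and yield bool
Result type: bool


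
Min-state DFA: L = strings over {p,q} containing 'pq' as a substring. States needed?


KMP-style automaton: 2 progress states + 1 absorbing accept = 3
Minimal DFA: 3 states


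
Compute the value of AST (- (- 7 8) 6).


Evaluate inner: (- 7 8) = -1
Evaluate root: (- -1 6) = -7
Result: -7


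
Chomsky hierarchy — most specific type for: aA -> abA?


LHS has context (more than one symbol) and |LHS| ≤ |RHS|
Classification: Type 1 (Context-Sensitive)


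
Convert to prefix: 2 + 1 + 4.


left-to-right (same/higher precedence on left): tree is (+ (+ 2 1) 4)
Prefix: + + 2 1 4


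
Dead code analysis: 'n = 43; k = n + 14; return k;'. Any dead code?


n is read by k's definition; k is returned
No dead code


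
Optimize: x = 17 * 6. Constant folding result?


17 * 6 = 102 at compile time
Optimized: x = 102


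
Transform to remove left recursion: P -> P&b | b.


Left-recursive alternatives: P&b; non-recursive: b
Introduce P': P -> bP', P' -> &bP' | ε


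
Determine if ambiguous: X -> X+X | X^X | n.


'n+n^n' has two parse trees (no precedence encoded between + and ^)
Ambiguous


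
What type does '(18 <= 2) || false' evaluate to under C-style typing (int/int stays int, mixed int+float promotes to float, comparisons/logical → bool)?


Operand types: bool || bool
Rule: logical operators take bool operands and yield bool
Result type: bool


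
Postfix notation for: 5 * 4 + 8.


Left to right (same or higher precedence on left)
Postfix: 5 4 * 8 +


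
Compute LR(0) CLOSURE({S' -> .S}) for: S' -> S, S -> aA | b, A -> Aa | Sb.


Start: S' -> .S
For each item with dot before a nonterminal B, add B -> .γ for every B-production
Closure: [S' -> .S, S -> .aA, S -> .b]


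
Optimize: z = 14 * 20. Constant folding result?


14 * 20 = 280 at compile time
Optimized: z = 280


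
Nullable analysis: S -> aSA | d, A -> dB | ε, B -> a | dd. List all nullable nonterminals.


A nonterminal is nullable iff some alternative derives ε (directly, or every symbol in it is nullable)
Nullable: {A}


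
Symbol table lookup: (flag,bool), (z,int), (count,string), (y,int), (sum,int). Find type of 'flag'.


Lookup 'flag' → type bool


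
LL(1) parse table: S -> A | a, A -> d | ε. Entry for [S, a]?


For [S, a]: 'a' ∈ FIRST(a)
Entry: S -> a


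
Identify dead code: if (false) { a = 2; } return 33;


condition is constant false, so the whole block is unreachable
Dead: 'if (false) { a = 2; }'


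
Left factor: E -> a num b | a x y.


Common prefix: 'a'
Factored: E -> a E', E' -> num b | x y


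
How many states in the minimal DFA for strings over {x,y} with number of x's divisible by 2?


Track (count of x) mod 2: states 0..1, accept at 0
Minimal DFA: 2 states


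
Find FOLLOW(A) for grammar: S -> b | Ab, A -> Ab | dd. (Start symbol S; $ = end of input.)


$ ∈ FOLLOW(S). For each A -> αBβ: add FIRST(β)\{ε} to FOLLOW(B); if β nullable, add FOLLOW(A).
FOLLOW(A) = {b}


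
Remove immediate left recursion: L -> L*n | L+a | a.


Left-recursive alternatives: L*n, L+a; non-recursive: a
Introduce L': L -> aL', L' -> *nL' | +aL' | ε


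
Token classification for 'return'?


Pattern: reserved word
Type: KEYWORD


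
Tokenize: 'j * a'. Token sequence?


Scan left to right, longest-match per lexeme
Tokens: ID(j), OP(*), ID(a)


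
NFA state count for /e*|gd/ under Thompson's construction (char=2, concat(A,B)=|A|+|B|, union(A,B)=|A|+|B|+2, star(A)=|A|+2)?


Syntax tree has 3 char leaf(s), 1 union(s), 1 star(s)
chars contribute 3×2 = 6; each union adds +2; each star adds +2
Total: 6 + 2 + 2 = 10 states


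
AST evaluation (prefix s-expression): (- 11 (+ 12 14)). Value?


Evaluate inner: (+ 12 14) = 26
Evaluate root: (- 11 26) = -15
Result: -15


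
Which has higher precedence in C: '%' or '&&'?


'%' is multiplicative (level 10); '&&' is logical AND (level 2)
Higher level binds tighter
'%' has higher precedence than '&&'


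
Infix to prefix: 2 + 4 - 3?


left-to-right (same/higher precedence on left): tree is (- (+ 2 4) 3)
Prefix: - + 2 4 3


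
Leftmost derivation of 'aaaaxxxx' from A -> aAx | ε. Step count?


Derivation: A => aAx => aaAxx => aaaAxxx => aaaaAxxxx => aaaaxxxx
Steps: 5


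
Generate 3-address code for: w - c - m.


Break into single-operator statements:
t1 = w - c
t2 = t1 - m


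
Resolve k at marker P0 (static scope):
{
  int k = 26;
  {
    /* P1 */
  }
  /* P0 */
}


k declared in the same block as P0
k = 26


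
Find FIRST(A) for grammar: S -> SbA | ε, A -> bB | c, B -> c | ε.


Per alternative of A: FIRST(bB) = {b}; FIRST(c) = {c}
FIRST(A) = {b, c}


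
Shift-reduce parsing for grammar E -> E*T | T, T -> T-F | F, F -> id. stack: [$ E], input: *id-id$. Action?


shift '*' to continue E -> E*T
Action: shift


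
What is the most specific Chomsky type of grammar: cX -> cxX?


LHS has context (more than one symbol) and |LHS| ≤ |RHS|
Classification: Type 1 (Context-Sensitive)


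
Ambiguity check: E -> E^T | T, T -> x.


precedence layered via separate nonterminal T: deterministic
Unambiguous


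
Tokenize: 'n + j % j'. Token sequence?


Scan left to right, longest-match per lexeme
Tokens: ID(n), OP(+), ID(j), OP(%), ID(j)


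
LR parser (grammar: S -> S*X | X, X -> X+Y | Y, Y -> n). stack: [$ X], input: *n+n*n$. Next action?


lookahead ∉ {+} so X won't extend; reduce S -> X
Action: reduce (S -> X)


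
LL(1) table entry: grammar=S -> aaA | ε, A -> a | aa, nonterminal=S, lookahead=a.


For [S, a]: 'a' ∈ FIRST(aaA)
Entry: S -> aaA


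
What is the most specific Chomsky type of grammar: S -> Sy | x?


Left-linear: every RHS is a terminal or one nonterminal followed by a terminal
Classification: Type 3 (Regular)


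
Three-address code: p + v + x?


Break into single-operator statements:
t1 = p + v
t2 = t1 + x


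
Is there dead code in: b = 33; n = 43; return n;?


b is assigned but never read
Dead: 'b = 33'


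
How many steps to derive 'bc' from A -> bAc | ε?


Derivation: A => bAc => bc
Steps: 2


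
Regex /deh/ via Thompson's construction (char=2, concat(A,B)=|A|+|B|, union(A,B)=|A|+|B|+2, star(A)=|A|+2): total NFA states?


Syntax tree has 3 char leaf(s), 0 union(s), 0 star(s)
chars contribute 3×2 = 6; each union adds +2; each star adds +2
Total: 6 + 0 + 0 = 6 states


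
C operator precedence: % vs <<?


'%' is multiplicative (level 10); '<<' is shift (level 8)
Higher level binds tighter
'%' has higher precedence than '<<'


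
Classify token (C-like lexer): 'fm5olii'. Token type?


Pattern: letter/underscore followed by alphanumerics, not a keyword
Type: IDENTIFIER


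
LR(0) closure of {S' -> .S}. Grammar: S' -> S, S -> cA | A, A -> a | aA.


Start: S' -> .S
For each item with dot before a nonterminal B, add B -> .γ for every B-production
Closure: [S' -> .S, S -> .cA, S -> .A, A -> .a, A -> .aA]


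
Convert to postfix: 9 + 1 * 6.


* has higher precedence, evaluate 1*6 first
Postfix: 9 1 6 * +


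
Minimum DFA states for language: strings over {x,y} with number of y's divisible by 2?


Track (count of y) mod 2: states 0..1, accept at 0
Minimal DFA: 2 states


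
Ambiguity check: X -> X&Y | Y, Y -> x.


precedence layered via separate nonterminal Y: deterministic
Unambiguous


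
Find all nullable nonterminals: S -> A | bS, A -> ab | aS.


A nonterminal is nullable iff some alternative derives ε (directly, or every symbol in it is nullable)
Nullable: {}


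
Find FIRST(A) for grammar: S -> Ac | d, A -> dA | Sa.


Per alternative of A: FIRST(dA) = {d}; FIRST(Sa) = {d}
FIRST(A) = {d}


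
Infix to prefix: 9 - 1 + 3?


left-to-right (same/higher precedence on left): tree is (+ (- 9 1) 3)
Prefix: + - 9 1 3


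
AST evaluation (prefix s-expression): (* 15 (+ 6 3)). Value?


Evaluate inner: (+ 6 3) = 9
Evaluate root: (* 15 9) = 135
Result: 135


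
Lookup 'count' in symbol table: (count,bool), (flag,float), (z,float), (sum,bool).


Lookup 'count' → type bool


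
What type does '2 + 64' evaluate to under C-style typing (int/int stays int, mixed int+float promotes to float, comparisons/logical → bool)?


Operand types: int + int
Rule: mixed int/float promotes to float; int/int stays int
Result type: int


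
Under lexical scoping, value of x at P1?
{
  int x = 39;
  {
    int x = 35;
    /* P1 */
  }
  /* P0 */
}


x declared in the same block as P1
x = 35


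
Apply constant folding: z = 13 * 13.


13 * 13 = 169 at compile time
Optimized: z = 169


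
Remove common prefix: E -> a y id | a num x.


Common prefix: 'a'
Factored: E -> a E', E' -> y id | num x


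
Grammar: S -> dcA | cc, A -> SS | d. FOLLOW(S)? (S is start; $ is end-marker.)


$ ∈ FOLLOW(S). For each A -> αBβ: add FIRST(β)\{ε} to FOLLOW(B); if β nullable, add FOLLOW(A).
FOLLOW(S) = {$, c, d}


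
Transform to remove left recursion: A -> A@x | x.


Left-recursive alternatives: A@x; non-recursive: x
Introduce A': A -> xA', A' -> @xA' | ε


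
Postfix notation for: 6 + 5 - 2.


Left to right (same or higher precedence on left)
Postfix: 6 5 + 2 -


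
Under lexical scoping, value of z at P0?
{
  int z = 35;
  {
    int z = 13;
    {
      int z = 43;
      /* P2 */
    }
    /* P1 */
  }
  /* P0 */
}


z declared in the same block as P0
z = 35


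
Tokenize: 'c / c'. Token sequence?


Scan left to right, longest-match per lexeme
Tokens: ID(c), OP(/), ID(c)


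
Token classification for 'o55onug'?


Pattern: letter/underscore followed by alphanumerics, not a keyword
Type: IDENTIFIER


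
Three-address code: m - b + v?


Break into single-operator statements:
t1 = m - b
t2 = t1 + v


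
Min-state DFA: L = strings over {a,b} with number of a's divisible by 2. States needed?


Track (count of a) mod 2: states 0..1, accept at 0
Minimal DFA: 2 states


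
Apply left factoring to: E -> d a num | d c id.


Common prefix: 'd'
Factored: E -> d E', E' -> a num | c id


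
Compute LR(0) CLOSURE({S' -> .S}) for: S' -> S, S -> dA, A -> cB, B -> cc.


Start: S' -> .S
For each item with dot before a nonterminal B, add B -> .γ for every B-production
Closure: [S' -> .S, S -> .dA]


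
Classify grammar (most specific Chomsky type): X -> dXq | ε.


Single nonterminal LHS, but d^n q^n is not regular
Classification: Type 2 (Context-Free)


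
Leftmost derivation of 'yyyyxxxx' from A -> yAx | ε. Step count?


Derivation: A => yAx => yyAxx => yyyAxxx => yyyyAxxxx => yyyyxxxx
Steps: 5


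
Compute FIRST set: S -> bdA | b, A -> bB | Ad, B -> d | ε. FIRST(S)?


Per alternative of S: FIRST(bdA) = {b}; FIRST(b) = {b}
FIRST(S) = {b}


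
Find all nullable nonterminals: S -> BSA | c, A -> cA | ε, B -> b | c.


A nonterminal is nullable iff some alternative derives ε (directly, or every symbol in it is nullable)
Nullable: {A}


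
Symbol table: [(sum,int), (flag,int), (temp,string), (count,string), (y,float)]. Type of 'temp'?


Lookup 'temp' → type string


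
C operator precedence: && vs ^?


'^' is bitwise XOR (level 4); '&&' is logical AND (level 2)
Higher level binds tighter
'^' has higher precedence than '&&'


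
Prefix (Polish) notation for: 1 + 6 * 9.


'*' binds tighter: tree is (+ 1 (* 6 9))
Prefix: + 1 * 6 9


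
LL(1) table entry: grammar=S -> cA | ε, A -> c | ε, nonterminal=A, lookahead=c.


For [A, c]: 'c' ∈ FIRST(c)
Entry: A -> c


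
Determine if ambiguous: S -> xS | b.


right-linear, alternatives start with distinct terminals 'x' vs 'b': unique leftmost derivation
Unambiguous


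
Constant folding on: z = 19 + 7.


19 + 7 = 26 at compile time
Optimized: z = 26


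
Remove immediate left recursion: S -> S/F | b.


Left-recursive alternatives: S/F; non-recursive: b
Introduce S': S -> bS', S' -> /FS' | ε


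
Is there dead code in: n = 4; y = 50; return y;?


n is assigned but never read
Dead: 'n = 4'


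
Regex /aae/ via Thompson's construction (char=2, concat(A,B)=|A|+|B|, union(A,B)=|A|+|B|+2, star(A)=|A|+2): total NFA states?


Syntax tree has 3 char leaf(s), 0 union(s), 0 star(s)
chars contribute 3×2 = 6; each union adds +2; each star adds +2
Total: 6 + 0 + 0 = 6 states


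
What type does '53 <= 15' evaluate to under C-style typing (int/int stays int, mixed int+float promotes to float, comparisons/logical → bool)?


Operand types: int <= int
Rule: comparison yields bool
Result type: bool


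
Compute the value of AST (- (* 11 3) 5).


Evaluate inner: (* 11 3) = 33
Evaluate root: (- 33 5) = 28
Result: 28


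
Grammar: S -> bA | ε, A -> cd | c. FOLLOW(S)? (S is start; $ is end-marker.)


$ ∈ FOLLOW(S). For each A -> αBβ: add FIRST(β)\{ε} to FOLLOW(B); if β nullable, add FOLLOW(A).
FOLLOW(S) = {$}


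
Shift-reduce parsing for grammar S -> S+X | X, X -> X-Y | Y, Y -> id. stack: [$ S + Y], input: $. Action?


'Y' (not preceded by X-) is the handle for X -> Y
Action: reduce (X -> Y)


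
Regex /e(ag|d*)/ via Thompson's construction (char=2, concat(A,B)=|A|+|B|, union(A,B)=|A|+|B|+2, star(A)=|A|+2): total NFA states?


Syntax tree has 4 char leaf(s), 1 union(s), 1 star(s)
chars contribute 4×2 = 8; each union adds +2; each star adds +2
Total: 8 + 2 + 2 = 12 states


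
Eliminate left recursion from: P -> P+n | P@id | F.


Left-recursive alternatives: P+n, P@id; non-recursive: F
Introduce P': P -> FP', P' -> +nP' | @idP' | ε


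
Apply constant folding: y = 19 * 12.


19 * 12 = 228 at compile time
Optimized: y = 228


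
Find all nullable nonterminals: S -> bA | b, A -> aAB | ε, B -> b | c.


A nonterminal is nullable iff some alternative derives ε (directly, or every symbol in it is nullable)
Nullable: {A}


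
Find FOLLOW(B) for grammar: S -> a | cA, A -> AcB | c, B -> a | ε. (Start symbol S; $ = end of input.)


$ ∈ FOLLOW(S). For each A -> αBβ: add FIRST(β)\{ε} to FOLLOW(B); if β nullable, add FOLLOW(A).
FOLLOW(B) = {$, c}


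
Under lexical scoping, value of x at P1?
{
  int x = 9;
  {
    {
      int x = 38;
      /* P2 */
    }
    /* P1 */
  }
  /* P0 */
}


P1's block does not declare x; resolves to the enclosing declaration at depth 0
x = 9


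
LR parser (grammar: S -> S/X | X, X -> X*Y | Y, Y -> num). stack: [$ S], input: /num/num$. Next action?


shift '/' to continue S -> S/X
Action: shift


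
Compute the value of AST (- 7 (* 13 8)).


Evaluate inner: (* 13 8) = 104
Evaluate root: (- 7 104) = -97
Result: -97


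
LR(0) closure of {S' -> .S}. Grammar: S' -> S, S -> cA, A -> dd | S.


Start: S' -> .S
For each item with dot before a nonterminal B, add B -> .γ for every B-production
Closure: [S' -> .S, S -> .cA]


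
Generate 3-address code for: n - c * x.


Break into single-operator statements:
t1 = c * x
t2 = n - t1


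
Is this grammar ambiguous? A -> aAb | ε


balanced a^n…b^n: each string has a unique parse
Unambiguous


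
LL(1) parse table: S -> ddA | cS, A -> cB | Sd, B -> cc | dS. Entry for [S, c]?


For [S, c]: 'c' ∈ FIRST(cS)
Entry: S -> cS


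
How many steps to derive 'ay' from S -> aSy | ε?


Derivation: S => aSy => ay
Steps: 2


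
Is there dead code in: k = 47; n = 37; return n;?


k is assigned but never read
Dead: 'k = 47'


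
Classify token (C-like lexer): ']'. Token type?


Pattern: delimiter/punctuation
Type: PUNCTUATION


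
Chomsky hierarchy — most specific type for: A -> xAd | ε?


Single nonterminal LHS, but x^n d^n is not regular
Classification: Type 2 (Context-Free)


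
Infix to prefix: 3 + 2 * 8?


'*' binds tighter: tree is (+ 3 (* 2 8))
Prefix: + 3 * 2 8


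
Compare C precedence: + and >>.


'+' is additive (level 9); '>>' is shift (level 8)
Higher level binds tighter
'+' has higher precedence than '>>'


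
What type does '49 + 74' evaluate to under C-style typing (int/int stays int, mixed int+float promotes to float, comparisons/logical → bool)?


Operand types: int + int
Rule: mixed int/float promotes to float; int/int stays int
Result type: int


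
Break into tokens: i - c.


Scan left to right, longest-match per lexeme
Tokens: ID(i), OP(-), ID(c)


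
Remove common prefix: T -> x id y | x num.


Common prefix: 'x'
Factored: T -> x T', T' -> id y | num


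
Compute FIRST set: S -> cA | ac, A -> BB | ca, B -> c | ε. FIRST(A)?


Per alternative of A: FIRST(BB) = {c, ε}; FIRST(ca) = {c}
FIRST(A) = {c, ε}


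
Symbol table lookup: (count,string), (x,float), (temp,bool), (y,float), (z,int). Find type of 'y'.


Lookup 'y' → type float


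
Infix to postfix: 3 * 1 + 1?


Left to right (same or higher precedence on left)
Postfix: 3 1 * 1 +


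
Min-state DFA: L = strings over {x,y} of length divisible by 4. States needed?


Track length mod 4: states 0..3, accept at 0
Minimal DFA: 4 states


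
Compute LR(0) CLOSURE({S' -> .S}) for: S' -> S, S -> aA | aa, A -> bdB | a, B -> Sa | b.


Start: S' -> .S
For each item with dot before a nonterminal B, add B -> .γ for every B-production
Closure: [S' -> .S, S -> .aA, S -> .aa]


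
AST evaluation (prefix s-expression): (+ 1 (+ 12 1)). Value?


Evaluate inner: (+ 12 1) = 13
Evaluate root: (+ 1 13) = 14
Result: 14


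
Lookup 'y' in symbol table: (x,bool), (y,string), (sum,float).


Lookup 'y' → type string


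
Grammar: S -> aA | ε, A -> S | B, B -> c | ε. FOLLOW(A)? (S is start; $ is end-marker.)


$ ∈ FOLLOW(S). For each A -> αBβ: add FIRST(β)\{ε} to FOLLOW(B); if β nullable, add FOLLOW(A).
FOLLOW(A) = {$}


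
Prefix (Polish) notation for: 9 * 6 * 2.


left-to-right (same/higher precedence on left): tree is (* (* 9 6) 2)
Prefix: * * 9 6 2


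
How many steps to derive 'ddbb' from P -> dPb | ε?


Derivation: P => dPb => ddPbb => ddbb
Steps: 3


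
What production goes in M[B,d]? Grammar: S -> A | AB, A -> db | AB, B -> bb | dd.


For [B, d]: 'd' ∈ FIRST(dd)
Entry: B -> dd


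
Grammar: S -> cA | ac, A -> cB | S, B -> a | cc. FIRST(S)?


Per alternative of S: FIRST(cA) = {c}; FIRST(ac) = {a}
FIRST(S) = {a, c}


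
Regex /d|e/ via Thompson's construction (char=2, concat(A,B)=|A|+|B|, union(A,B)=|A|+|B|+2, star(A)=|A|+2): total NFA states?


Syntax tree has 2 char leaf(s), 1 union(s), 0 star(s)
chars contribute 2×2 = 4; each union adds +2; each star adds +2
Total: 4 + 2 + 0 = 6 states


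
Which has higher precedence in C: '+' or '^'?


'+' is additive (level 9); '^' is bitwise XOR (level 4)
Higher level binds tighter
'+' has higher precedence than '^'


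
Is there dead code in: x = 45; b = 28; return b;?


x is assigned but never read
Dead: 'x = 45'


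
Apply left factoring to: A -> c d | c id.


Common prefix: 'c'
Factored: A -> c A', A' -> d | id


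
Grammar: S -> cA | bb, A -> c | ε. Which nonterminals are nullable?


A nonterminal is nullable iff some alternative derives ε (directly, or every symbol in it is nullable)
Nullable: {A}


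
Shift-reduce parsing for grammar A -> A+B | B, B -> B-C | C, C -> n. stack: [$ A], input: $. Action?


start symbol A on stack, input exhausted
Action: accept


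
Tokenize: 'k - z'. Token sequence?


Scan left to right, longest-match per lexeme
Tokens: ID(k), OP(-), ID(z)


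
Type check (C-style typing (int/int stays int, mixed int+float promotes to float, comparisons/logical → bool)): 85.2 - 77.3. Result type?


Operand types: float - float
Rule: mixed int/float promotes to float; int/int stays int
Result type: float


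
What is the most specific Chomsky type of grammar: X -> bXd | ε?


Single nonterminal LHS, but b^n d^n is not regular
Classification: Type 2 (Context-Free)


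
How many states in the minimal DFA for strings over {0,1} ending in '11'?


Track the longest suffix of input matching a prefix of '11': 3 classes (prefixes of length 0..2)
Minimal DFA: 3 states


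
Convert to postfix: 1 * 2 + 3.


Left to right (same or higher precedence on left)
Postfix: 1 2 * 3 +


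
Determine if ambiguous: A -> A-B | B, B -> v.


precedence layered via separate nonterminal B: deterministic
Unambiguous


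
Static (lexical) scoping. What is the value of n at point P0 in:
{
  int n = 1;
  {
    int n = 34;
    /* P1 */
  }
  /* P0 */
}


n declared in the same block as P0
n = 1


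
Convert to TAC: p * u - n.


Break into single-operator statements:
t1 = p * u
t2 = t1 - n


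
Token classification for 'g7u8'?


Pattern: letter/underscore followed by alphanumerics, not a keyword
Type: IDENTIFIER


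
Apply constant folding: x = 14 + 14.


14 + 14 = 28 at compile time
Optimized: x = 28


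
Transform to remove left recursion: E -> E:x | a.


Left-recursive alternatives: E:x; non-recursive: a
Introduce E': E -> aE', E' -> :xE' | ε


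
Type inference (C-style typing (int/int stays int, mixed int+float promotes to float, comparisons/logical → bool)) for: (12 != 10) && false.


Operand types: bool && bool
Rule: logical operators take bool operands and yield bool
Result type: bool


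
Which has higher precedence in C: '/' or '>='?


'/' is multiplicative (level 10); '>=' is relational (level 7)
Higher level binds tighter
'/' has higher precedence than '>='


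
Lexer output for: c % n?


Scan left to right, longest-match per lexeme
Tokens: ID(c), OP(%), ID(n)


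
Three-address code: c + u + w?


Break into single-operator statements:
t1 = c + u
t2 = t1 + w


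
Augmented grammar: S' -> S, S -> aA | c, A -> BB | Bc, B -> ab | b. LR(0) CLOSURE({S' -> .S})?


Start: S' -> .S
For each item with dot before a nonterminal B, add B -> .γ for every B-production
Closure: [S' -> .S, S -> .aA, S -> .c]


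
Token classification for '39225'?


Pattern: digits only
Type: INTEGER_LITERAL


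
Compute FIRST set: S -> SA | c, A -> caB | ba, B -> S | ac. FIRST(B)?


Per alternative of B: FIRST(S) = {c}; FIRST(ac) = {a}
FIRST(B) = {a, c}


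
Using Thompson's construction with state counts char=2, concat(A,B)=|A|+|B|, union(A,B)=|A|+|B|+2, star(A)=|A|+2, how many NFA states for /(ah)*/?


Syntax tree has 2 char leaf(s), 0 union(s), 1 star(s)
chars contribute 2×2 = 4; each union adds +2; each star adds +2
Total: 4 + 0 + 2 = 6 states


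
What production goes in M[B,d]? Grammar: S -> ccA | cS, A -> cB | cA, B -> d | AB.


For [B, d]: 'd' ∈ FIRST(d)
Entry: B -> d


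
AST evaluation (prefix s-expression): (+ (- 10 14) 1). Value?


Evaluate inner: (- 10 14) = -4
Evaluate root: (+ -4 1) = -3
Result: -3


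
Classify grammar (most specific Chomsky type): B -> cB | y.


Right-linear: every RHS is a terminal or a terminal followed by one nonterminal
Classification: Type 3 (Regular)


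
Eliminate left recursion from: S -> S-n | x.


Left-recursive alternatives: S-n; non-recursive: x
Introduce S': S -> xS', S' -> -nS' | ε


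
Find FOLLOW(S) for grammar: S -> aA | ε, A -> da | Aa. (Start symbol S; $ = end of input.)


$ ∈ FOLLOW(S). For each A -> αBβ: add FIRST(β)\{ε} to FOLLOW(B); if β nullable, add FOLLOW(A).
FOLLOW(S) = {$}


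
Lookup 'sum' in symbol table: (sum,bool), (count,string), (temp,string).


Lookup 'sum' → type bool


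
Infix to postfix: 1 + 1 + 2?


Left to right (same or higher precedence on left)
Postfix: 1 1 + 2 +


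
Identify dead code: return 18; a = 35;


statement follows a return and is unreachable
Dead: 'a = 35'


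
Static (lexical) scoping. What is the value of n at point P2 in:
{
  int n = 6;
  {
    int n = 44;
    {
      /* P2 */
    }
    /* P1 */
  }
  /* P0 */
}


P2's block does not declare n; resolves to the enclosing declaration at depth 1
n = 44


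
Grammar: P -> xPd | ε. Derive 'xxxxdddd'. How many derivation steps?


Derivation: P => xPd => xxPdd => xxxPddd => xxxxPdddd => xxxxdddd
Steps: 5


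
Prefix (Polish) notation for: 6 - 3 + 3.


left-to-right (same/higher precedence on left): tree is (+ (- 6 3) 3)
Prefix: + - 6 3 3


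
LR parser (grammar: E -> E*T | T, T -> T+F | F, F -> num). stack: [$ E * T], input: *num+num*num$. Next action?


handle 'E*T' on top; lookahead ∈ FOLLOW(E) = {*, $}
Action: reduce (E -> E*T)


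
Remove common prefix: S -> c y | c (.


Common prefix: 'c'
Factored: S -> c S', S' -> y | (


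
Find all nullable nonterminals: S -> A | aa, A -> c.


A nonterminal is nullable iff some alternative derives ε (directly, or every symbol in it is nullable)
Nullable: {}
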